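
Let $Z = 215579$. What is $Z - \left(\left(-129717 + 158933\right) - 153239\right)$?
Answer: $339602$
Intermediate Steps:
$Z - \left(\left(-129717 + 158933\right) - 153239\right) = 215579 - \left(\left(-129717 + 158933\right) - 153239\right) = 215579 - \left(29216 - 153239\right) = 215579 - -124023 = 215579 + 124023 = 339602$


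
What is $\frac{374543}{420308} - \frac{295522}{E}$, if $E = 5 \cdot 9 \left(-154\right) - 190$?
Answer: $\frac{15859625867}{374074120} \approx 42.397$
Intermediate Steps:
$E = -7120$ ($E = 45 \left(-154\right) - 190 = -6930 - 190 = -7120$)
$\frac{374543}{420308} - \frac{295522}{E} = \frac{374543}{420308} - \frac{295522}{-7120} = 374543 \cdot \frac{1}{420308} - - \frac{147761}{3560} = \frac{374543}{420308} + \frac{147761}{3560} = \frac{15859625867}{374074120}$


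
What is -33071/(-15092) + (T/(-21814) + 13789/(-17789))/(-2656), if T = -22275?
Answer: 8520869113766907/3888675642499648 ≈ 2.1912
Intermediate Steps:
-33071/(-15092) + (T/(-21814) + 13789/(-17789))/(-2656) = -33071/(-15092) + (-22275/(-21814) + 13789/(-17789))/(-2656) = -33071*(-1/15092) + (-22275*(-1/21814) + 13789*(-1/17789))*(-1/2656) = 33071/15092 + (22275/21814 - 13789/17789)*(-1/2656) = 33071/15092 + (95456729/388049246)*(-1/2656) = 33071/15092 - 95456729/1030658797376 = 8520869113766907/3888675642499648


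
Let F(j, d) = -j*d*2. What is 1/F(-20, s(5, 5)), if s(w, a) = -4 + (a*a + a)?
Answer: 1/1040 ≈ 0.00096154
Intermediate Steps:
s(w, a) = -4 + a + a² (s(w, a) = -4 + (a² + a) = -4 + (a + a²) = -4 + a + a²)
F(j, d) = -2*d*j (F(j, d) = -d*j*2 = -2*d*j)
1/F(-20, s(5, 5)) = 1/(-2*(-4 + 5 + 5²)*(-20)) = 1/(-2*(-4 + 5 + 25)*(-20)) = 1/(-2*26*(-20)) = 1/1040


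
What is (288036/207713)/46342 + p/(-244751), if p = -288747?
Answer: 1389750860061999/1177966474572173 ≈ 1.1798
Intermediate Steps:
(288036/207713)/46342 + p/(-244751) = (288036/207713)/46342 - 288747/(-244751) = (288036*(1/207713))*(1/46342) - 288747*(-1/244751) = (288036/207713)*(1/46342) + 288747/244751 = 144018/4812917923 + 288747/244751 = 1389750860061999/1177966474572173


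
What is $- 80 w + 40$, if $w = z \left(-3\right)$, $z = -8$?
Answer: $-1880$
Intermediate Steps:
$w = 24$ ($w = \left(-8\right) \left(-3\right) = 24$)
$- 80 w + 40 = \left(-80\right) 24 + 40 = -1920 + 40 = -1880$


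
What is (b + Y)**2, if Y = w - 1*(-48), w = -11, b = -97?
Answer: 3600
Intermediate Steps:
Y = 37 (Y = -11 - 1*(-48) = -11 + 48 = 37)
(b + Y)**2 = (-97 + 37)**2 = (-60)**2 = 3600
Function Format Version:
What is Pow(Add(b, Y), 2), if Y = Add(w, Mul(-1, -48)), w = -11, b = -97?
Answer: 3600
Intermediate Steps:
Y = 37 (Y = Add(-11, Mul(-1, -48)) = Add(-11, 48) = 37)
Pow(Add(b, Y), 2) = Pow(Add(-97, 37), 2) = Pow(-60, 2) = 3600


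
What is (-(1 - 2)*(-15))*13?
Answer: -195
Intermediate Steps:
(-(1 - 2)*(-15))*13 = (-1*(-1)*(-15))*13 = (1*(-15))*13 = -15*13 = -195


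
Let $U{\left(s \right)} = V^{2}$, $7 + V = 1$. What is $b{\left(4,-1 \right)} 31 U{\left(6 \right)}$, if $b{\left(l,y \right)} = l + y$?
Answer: $3348$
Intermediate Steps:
$V = -6$ ($V = -7 + 1 = -6$)
$U{\left(s \right)} = 36$ ($U{\left(s \right)} = \left(-6\right)^{2} = 36$)
$b{\left(4,-1 \right)} 31 U{\left(6 \right)} = \left(4 - 1\right) 31 \cdot 36 = 3 \cdot 31 \cdot 36 = 93 \cdot 36 = 3348$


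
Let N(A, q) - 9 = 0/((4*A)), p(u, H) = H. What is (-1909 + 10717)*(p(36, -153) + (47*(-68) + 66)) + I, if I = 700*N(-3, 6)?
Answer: -28910364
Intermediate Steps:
N(A, q) = 9 (N(A, q) = 9 + 0/((4*A)) = 9 + 0*(1/(4*A)) = 9 + 0 = 9)
I = 6300 (I = 700*9 = 6300)
(-1909 + 10717)*(p(36, -153) + (47*(-68) + 66)) + I = (-1909 + 10717)*(-153 + (47*(-68) + 66)) + 6300 = 8808*(-153 + (-3196 + 66)) + 6300 = 8808*(-153 - 3130) + 6300 = 8808*(-3283) + 6300 = -28916664 + 6300 = -28910364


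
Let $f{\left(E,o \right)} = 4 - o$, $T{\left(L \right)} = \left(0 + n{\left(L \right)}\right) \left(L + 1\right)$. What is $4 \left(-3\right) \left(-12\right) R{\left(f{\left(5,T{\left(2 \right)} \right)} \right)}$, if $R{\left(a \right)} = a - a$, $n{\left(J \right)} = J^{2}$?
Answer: $0$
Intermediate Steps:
$T{\left(L \right)} = L^{2} \left(1 + L\right)$ ($T{\left(L \right)} = \left(0 + L^{2}\right) \left(L + 1\right) = L^{2} \left(1 + L\right)$)
$R{\left(a \right)} = 0$
$4 \left(-3\right) \left(-12\right) R{\left(f{\left(5,T{\left(2 \right)} \right)} \right)} = 4 \left(-3\right) \left(-12\right) 0 = \left(-12\right) \left(-12\right) 0 = 144 \cdot 0 = 0$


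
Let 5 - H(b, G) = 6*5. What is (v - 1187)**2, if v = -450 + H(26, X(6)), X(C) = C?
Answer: 2762244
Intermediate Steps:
H(b, G) = -25 (H(b, G) = 5 - 6*5 = 5 - 1*30 = 5 - 30 = -25)
v = -475 (v = -450 - 25 = -475)
(v - 1187)**2 = (-475 - 1187)**2 = (-1662)**2 = 2762244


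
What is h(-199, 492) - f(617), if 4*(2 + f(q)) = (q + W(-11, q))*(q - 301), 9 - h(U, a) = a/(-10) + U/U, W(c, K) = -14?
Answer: -237889/5 ≈ -47578.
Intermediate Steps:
h(U, a) = 8 + a/10 (h(U, a) = 9 - (a/(-10) + U/U) = 9 - (a*(-1/10) + 1) = 9 - (-a/10 + 1) = 9 - (1 - a/10) = 9 + (-1 + a/10) = 8 + a/10)
f(q) = -2 + (-301 + q)*(-14 + q)/4 (f(q) = -2 + ((q - 14)*(q - 301))/4 = -2 + ((-14 + q)*(-301 + q))/4 = -2 + ((-301 + q)*(-14 + q))/4 = -2 + (-301 + q)*(-14 + q)/4)
h(-199, 492) - f(617) = (8 + (1/10)*492) - (2103/2 - 315/4*617 + (1/4)*617**2) = (8 + 246/5) - (2103/2 - 194355/4 + (1/4)*380689) = 286/5 - (2103/2 - 194355/4 + 380689/4) = 286/5 - 1*47635 = 286/5 - 47635 = -237889/5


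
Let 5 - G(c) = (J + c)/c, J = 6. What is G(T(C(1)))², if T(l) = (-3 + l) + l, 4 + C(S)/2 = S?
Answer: 484/25 ≈ 19.360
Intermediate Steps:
C(S) = -8 + 2*S
T(l) = -3 + 2*l
G(c) = 5 - (6 + c)/c
G(T(C(1)))² = (4 - 6/(-3 + 2*(-8 + 2*1)))² = (4 - 6/(-3 + 2*(-8 + 2)))² = (4 - 6/(-3 + 2*(-6)))² = (4 - 6/(-3 - 12))² = (4 - 6/(-15))² = (4 - 6*(-1/15))² = (4 + ⅖)² = (22/5)² = 484/25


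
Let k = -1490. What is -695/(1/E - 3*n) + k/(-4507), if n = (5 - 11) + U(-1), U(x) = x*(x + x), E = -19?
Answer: -59176705/1023089 ≈ -57.841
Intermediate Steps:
U(x) = 2*x² (U(x) = x*(2*x) = 2*x²)
n = -4 (n = (5 - 11) + 2*(-1)² = -6 + 2*1 = -6 + 2 = -4)
-695/(1/E - 3*n) + k/(-4507) = -695/(1/(-19) - 3*(-4)) - 1490/(-4507) = -695/(-1/19 + 12) - 1490*(-1/4507) = -695/227/19 + 1490/4507 = -695*19/227 + 1490/4507 = -13205/227 + 1490/4507 = -59176705/1023089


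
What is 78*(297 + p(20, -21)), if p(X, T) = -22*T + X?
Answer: 60762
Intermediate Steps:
p(X, T) = X - 22*T
78*(297 + p(20, -21)) = 78*(297 + (20 - 22*(-21))) = 78*(297 + (20 + 462)) = 78*(297 + 482) = 78*779 = 60762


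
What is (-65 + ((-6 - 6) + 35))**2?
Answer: 1764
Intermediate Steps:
(-65 + ((-6 - 6) + 35))**2 = (-65 + (-12 + 35))**2 = (-65 + 23)**2 = (-42)**2 = 1764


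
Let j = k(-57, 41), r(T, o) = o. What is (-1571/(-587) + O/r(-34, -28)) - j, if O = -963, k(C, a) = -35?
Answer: 1184529/16436 ≈ 72.069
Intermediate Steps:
j = -35
(-1571/(-587) + O/r(-34, -28)) - j = (-1571/(-587) - 963/(-28)) - 1*(-35) = (-1571*(-1/587) - 963*(-1/28)) + 35 = (1571/587 + 963/28) + 35 = 609269/16436 + 35 = 1184529/16436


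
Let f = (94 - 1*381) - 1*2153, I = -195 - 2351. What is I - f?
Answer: -106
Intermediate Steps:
I = -2546
f = -2440 (f = (94 - 381) - 2153 = -287 - 2153 = -2440)
I - f = -2546 - 1*(-2440) = -2546 + 2440 = -106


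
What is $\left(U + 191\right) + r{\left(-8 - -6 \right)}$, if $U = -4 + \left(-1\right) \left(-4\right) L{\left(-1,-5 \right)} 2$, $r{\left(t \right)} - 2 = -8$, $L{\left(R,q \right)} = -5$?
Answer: $141$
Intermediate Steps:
$r{\left(t \right)} = -6$ ($r{\left(t \right)} = 2 - 8 = -6$)
$U = -44$ ($U = -4 + \left(-1\right) \left(-4\right) \left(-5\right) 2 = -4 + 4 \left(-5\right) 2 = -4 - 40 = -44$)
$\left(U + 191\right) + r{\left(-8 - -6 \right)} = \left(-44 + 191\right) - 6 = 147 - 6 = 141$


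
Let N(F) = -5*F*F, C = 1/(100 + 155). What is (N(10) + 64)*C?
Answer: -436/255 ≈ -1.7098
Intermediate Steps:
C = 1/255 ≈ 0.0039216
N(F) = -5*F²
(N(10) + 64)*C = (-5*10² + 64)*(1/255) = (-5*100 + 64)*(1/255) = (-500 + 64)*(1/255) = -436*1/255 = -436/255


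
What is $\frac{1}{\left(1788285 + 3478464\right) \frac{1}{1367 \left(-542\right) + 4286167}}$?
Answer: $\frac{1181751}{1755583} \approx 0.67314$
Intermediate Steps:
$\frac{1}{\left(1788285 + 3478464\right) \frac{1}{1367 \left(-542\right) + 4286167}} = \frac{1}{5266749 \frac{1}{-740914 + 4286167}} = \frac{1}{5266749 \cdot \frac{1}{3545253}} = \frac{1}{\frac{1755583}{1181751}} = \frac{1181751}{1755583}$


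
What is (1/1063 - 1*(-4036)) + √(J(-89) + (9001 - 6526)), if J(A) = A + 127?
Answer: 4290269/1063 + √2513 ≈ 4086.1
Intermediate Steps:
J(A) = 127 + A
(1/1063 - 1*(-4036)) + √(J(-89) + (9001 - 6526)) = (1/1063 - 1*(-4036)) + √((127 - 89) + (9001 - 6526)) = (1/1063 + 4036) + √(38 + 2475) = 4290269/1063 + √2513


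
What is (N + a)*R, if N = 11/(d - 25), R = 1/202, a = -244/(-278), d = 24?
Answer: -1407/28078 ≈ -0.050110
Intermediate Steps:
a = 122/139 (a = -244*(-1/278) = 122/139 ≈ 0.87770)
R = 1/202 ≈ 0.0049505
N = -11 (N = 11/(24 - 25) = 11/(-1) = -1*11 = -11)
(N + a)*R = (-11 + 122/139)*(1/202) = -1407/139*1/202 = -1407/28078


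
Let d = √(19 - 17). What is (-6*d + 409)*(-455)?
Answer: -186095 + 2730*√2 ≈ -1.8223e+5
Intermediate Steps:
d = √2 ≈ 1.4142
(-6*d + 409)*(-455) = (-6*√2 + 409)*(-455) = (409 - 6*√2)*(-455) = -186095 + 2730*√2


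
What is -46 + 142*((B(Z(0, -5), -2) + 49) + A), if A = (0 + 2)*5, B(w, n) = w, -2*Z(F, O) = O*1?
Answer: 8687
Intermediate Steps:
Z(F, O) = -O/2
A = 10 (A = 2*5 = 10)
-46 + 142*((B(Z(0, -5), -2) + 49) + A) = -46 + 142*((-½*(-5) + 49) + 10) = -46 + 142*((5/2 + 49) + 10) = -46 + 142*(103/2 + 10) = -46 + 142*(123/2) = -46 + 8733 = 8687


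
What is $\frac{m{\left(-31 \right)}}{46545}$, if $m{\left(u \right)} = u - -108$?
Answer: $\frac{77}{46545} \approx 0.0016543$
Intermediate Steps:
$m{\left(u \right)} = 108 + u$ ($m{\left(u \right)} = u + 108 = 108 + u$)
$\frac{m{\left(-31 \right)}}{46545} = \frac{108 - 31}{46545} = 77 \cdot \frac{1}{46545} = \frac{77}{46545}$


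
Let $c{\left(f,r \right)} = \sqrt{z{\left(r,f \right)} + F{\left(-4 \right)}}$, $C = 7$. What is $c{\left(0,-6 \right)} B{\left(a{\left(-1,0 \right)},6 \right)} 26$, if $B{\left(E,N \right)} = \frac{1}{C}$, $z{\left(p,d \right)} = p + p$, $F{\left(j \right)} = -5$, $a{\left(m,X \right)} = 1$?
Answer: $\frac{26 i \sqrt{17}}{7} \approx 15.314 i$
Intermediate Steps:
$z{\left(p,d \right)} = 2 p$
$B{\left(E,N \right)} = \frac{1}{7}$
$c{\left(f,r \right)} = \sqrt{-5 + 2 r}$ ($c{\left(f,r \right)} = \sqrt{2 r - 5} = \sqrt{-5 + 2 r}$)
$c{\left(0,-6 \right)} B{\left(a{\left(-1,0 \right)},6 \right)} 26 = \sqrt{-5 + 2 \left(-6\right)} \frac{1}{7} \cdot 26 = \sqrt{-5 - 12} \cdot \frac{1}{7} \cdot 26 = \sqrt{-17} \cdot \frac{1}{7} \cdot 26 = i \sqrt{17} \cdot \frac{1}{7} \cdot 26 = \frac{i \sqrt{17}}{7} \cdot 26 = \frac{26 i \sqrt{17}}{7}$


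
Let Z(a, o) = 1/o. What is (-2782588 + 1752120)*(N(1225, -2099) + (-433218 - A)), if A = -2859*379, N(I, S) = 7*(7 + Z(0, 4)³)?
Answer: -10723332098615/16 ≈ -6.7021e+11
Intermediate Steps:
N(I, S) = 3143/64 (N(I, S) = 7*(7 + (1/4)³) = 7*(7 + (¼)³) = 7*(7 + 1/64) = 7*(449/64) = 3143/64)
A = -1083561
(-2782588 + 1752120)*(N(1225, -2099) + (-433218 - A)) = (-2782588 + 1752120)*(3143/64 + (-433218 - 1*(-1083561))) = -1030468*(3143/64 + (-433218 + 1083561)) = -1030468*(3143/64 + 650343) = -1030468*41625095/64 = -10723332098615/16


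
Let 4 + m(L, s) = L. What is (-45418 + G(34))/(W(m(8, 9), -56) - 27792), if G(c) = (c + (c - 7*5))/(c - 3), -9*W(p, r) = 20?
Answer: 12671325/7754588 ≈ 1.6340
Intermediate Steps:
m(L, s) = -4 + L
W(p, r) = -20/9 (W(p, r) = -⅑*20 = -20/9)
G(c) = (-35 + 2*c)/(-3 + c) (G(c) = (c + (c - 35))/(-3 + c) = (c + (-35 + c))/(-3 + c) = (-35 + 2*c)/(-3 + c))
(-45418 + G(34))/(W(m(8, 9), -56) - 27792) = (-45418 + (-35 + 2*34)/(-3 + 34))/(-20/9 - 27792) = (-45418 + (-35 + 68)/31)/(-250148/9) = (-45418 + (1/31)*33)*(-9/250148) = (-45418 + 33/31)*(-9/250148) = -1407925/31*(-9/250148) = 12671325/7754588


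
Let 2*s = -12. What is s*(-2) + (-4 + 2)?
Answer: 10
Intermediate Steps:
s = -6 (s = (½)*(-12) = -6)
s*(-2) + (-4 + 2) = -6*(-2) + (-4 + 2) = 12 - 2 = 10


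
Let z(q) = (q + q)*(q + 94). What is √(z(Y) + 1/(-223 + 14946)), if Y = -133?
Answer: √2248738061369/14723 ≈ 101.85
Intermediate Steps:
z(q) = 2*q*(94 + q) (z(q) = (2*q)*(94 + q) = 2*q*(94 + q))
√(z(Y) + 1/(-223 + 14946)) = √(2*(-133)*(94 - 133) + 1/(-223 + 14946)) = √(2*(-133)*(-39) + 1/14723) = √(10374 + 1/14723) = √(152736403/14723) = √2248738061369/14723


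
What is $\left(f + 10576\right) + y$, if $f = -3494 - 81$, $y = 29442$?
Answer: $36443$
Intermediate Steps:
$f = -3575$ ($f = -3494 - 81 = -3575$)
$\left(f + 10576\right) + y = \left(-3575 + 10576\right) + 29442 = 7001 + 29442 = 36443$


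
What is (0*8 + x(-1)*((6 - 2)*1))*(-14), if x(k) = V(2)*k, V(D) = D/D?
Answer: 56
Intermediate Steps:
V(D) = 1
x(k) = k (x(k) = 1*k = k)
(0*8 + x(-1)*((6 - 2)*1))*(-14) = (0*8 - (6 - 2))*(-14) = (0 - 4)*(-14) = -4*(-14) = 56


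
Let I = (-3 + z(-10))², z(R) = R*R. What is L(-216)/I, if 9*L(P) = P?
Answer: -24/9409 ≈ -0.0025508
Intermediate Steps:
z(R) = R²
L(P) = P/9
I = 9409 (I = (-3 + (-10)²)² = (-3 + 100)² = 97² = 9409)
L(-216)/I = ((⅑)*(-216))/9409 = -24*1/9409 = -24/9409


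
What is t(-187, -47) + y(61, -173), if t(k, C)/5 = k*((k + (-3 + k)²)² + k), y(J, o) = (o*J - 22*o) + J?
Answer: -1205910068856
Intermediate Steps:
y(J, o) = J - 22*o + J*o (y(J, o) = (J*o - 22*o) + J = (-22*o + J*o) + J = J - 22*o + J*o)
t(k, C) = 5*k*(k + (k + (-3 + k)²)²) (t(k, C) = 5*(k*((k + (-3 + k)²)² + k)) = 5*(k*(k + (k + (-3 + k)²)²)) = 5*k*(k + (k + (-3 + k)²)²))
t(-187, -47) + y(61, -173) = 5*(-187)*(-187 + (-187 + (-3 - 187)²)²) + (61 - 22*(-173) + 61*(-173)) = 5*(-187)*(-187 + (-187 + (-190)²)²) + (61 + 3806 - 10553) = 5*(-187)*(-187 + (-187 + 36100)²) - 6686 = 5*(-187)*(-187 + 35913²) - 6686 = 5*(-187)*(-187 + 1289743569) - 6686 = 5*(-187)*1289743382 - 6686 = -1205910062170 - 6686 = -1205910068856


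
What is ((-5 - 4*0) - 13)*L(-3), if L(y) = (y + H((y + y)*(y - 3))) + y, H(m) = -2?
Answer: 144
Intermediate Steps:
L(y) = -2 + 2*y (L(y) = (y - 2) + y = (-2 + y) + y = -2 + 2*y)
((-5 - 4*0) - 13)*L(-3) = ((-5 - 4*0) - 13)*(-2 + 2*(-3)) = ((-5 + 0) - 13)*(-2 - 6) = (-5 - 13)*(-8) = -18*(-8) = 144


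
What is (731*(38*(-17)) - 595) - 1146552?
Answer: -1619373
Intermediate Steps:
(731*(38*(-17)) - 595) - 1146552 = (731*(-646) - 595) - 1146552 = (-472226 - 595) - 1146552 = -472821 - 1146552 = -1619373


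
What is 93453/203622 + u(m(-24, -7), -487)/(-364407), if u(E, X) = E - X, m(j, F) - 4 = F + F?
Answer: 3773088853/8244586906 ≈ 0.45764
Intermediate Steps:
m(j, F) = 4 + 2*F (m(j, F) = 4 + (F + F) = 4 + 2*F)
93453/203622 + u(m(-24, -7), -487)/(-364407) = 93453/203622 + ((4 + 2*(-7)) - 1*(-487))/(-364407) = 93453*(1/203622) + ((4 - 14) + 487)*(-1/364407) = 31151/67874 + (-10 + 487)*(-1/364407) = 31151/67874 + 477*(-1/364407) = 31151/67874 - 159/121469 = 3773088853/8244586906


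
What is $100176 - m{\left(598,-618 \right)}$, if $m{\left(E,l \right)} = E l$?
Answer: $469740$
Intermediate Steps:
$100176 - m{\left(598,-618 \right)} = 100176 - 598 \left(-618\right) = 100176 - -369564 = 100176 + 369564 = 469740$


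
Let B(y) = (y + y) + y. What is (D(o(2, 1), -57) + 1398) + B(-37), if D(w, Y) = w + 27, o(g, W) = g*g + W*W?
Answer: 1319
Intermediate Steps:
B(y) = 3*y (B(y) = 2*y + y = 3*y)
o(g, W) = W² + g² (o(g, W) = g² + W² = W² + g²)
D(w, Y) = 27 + w
(D(o(2, 1), -57) + 1398) + B(-37) = ((27 + (1² + 2²)) + 1398) + 3*(-37) = ((27 + (1 + 4)) + 1398) - 111 = ((27 + 5) + 1398) - 111 = (32 + 1398) - 111 = 1430 - 111 = 1319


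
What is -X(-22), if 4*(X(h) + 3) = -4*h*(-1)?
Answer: 25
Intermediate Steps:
X(h) = -3 + h (X(h) = -3 + (-4*h*(-1))/4 = -3 + (4*h)/4 = -3 + h)
-X(-22) = -(-3 - 22) = -1*(-25) = 25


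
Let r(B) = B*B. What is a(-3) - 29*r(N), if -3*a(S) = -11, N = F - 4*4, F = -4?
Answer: -34789/3 ≈ -11596.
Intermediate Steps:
N = -20 (N = -4 - 4*4 = -4 - 16 = -20)
r(B) = B**2
a(S) = 11/3 (a(S) = -1/3*(-11) = 11/3)
a(-3) - 29*r(N) = 11/3 - 29*(-20)**2 = 11/3 - 29*400 = 11/3 - 11600 = -34789/3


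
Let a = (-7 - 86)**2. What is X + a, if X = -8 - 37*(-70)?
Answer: 11231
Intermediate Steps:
a = 8649 (a = (-93)**2 = 8649)
X = 2582 (X = -8 + 2590 = 2582)
X + a = 2582 + 8649 = 11231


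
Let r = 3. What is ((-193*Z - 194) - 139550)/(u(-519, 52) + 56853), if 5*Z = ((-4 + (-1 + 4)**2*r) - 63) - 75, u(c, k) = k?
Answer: -27061/11381 ≈ -2.3777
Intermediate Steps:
Z = -23 (Z = (((-4 + (-1 + 4)**2*3) - 63) - 75)/5 = (((-4 + 3**2*3) - 63) - 75)/5 = (((-4 + 9*3) - 63) - 75)/5 = (((-4 + 27) - 63) - 75)/5 = ((23 - 63) - 75)/5 = (-40 - 75)/5 = (1/5)*(-115) = -23)
((-193*Z - 194) - 139550)/(u(-519, 52) + 56853) = ((-193*(-23) - 194) - 139550)/(52 + 56853) = ((4439 - 194) - 139550)/56905 = (4245 - 139550)*(1/56905) = -135305*1/56905 = -27061/11381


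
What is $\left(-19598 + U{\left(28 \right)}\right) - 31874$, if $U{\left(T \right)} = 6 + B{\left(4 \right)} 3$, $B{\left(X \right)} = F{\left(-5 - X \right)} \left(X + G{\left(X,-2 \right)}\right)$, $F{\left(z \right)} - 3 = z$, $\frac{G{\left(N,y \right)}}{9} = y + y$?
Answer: $-50890$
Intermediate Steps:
$G{\left(N,y \right)} = 18 y$ ($G{\left(N,y \right)} = 9 \left(y + y\right) = 9 \cdot 2 y = 18 y$)
$F{\left(z \right)} = 3 + z$
$B{\left(X \right)} = \left(-36 + X\right) \left(-2 - X\right)$ ($B{\left(X \right)} = \left(3 - \left(5 + X\right)\right) \left(X + 18 \left(-2\right)\right) = \left(-2 - X\right) \left(X - 36\right) = \left(-2 - X\right) \left(-36 + X\right) = \left(-36 + X\right) \left(-2 - X\right)$)
$U{\left(T \right)} = 582$ ($U{\left(T \right)} = 6 + - \left(-36 + 4\right) \left(2 + 4\right) 3 = 6 + \left(-1\right) \left(-32\right) 6 \cdot 3 = 6 + 192 \cdot 3 = 6 + 576 = 582$)
$\left(-19598 + U{\left(28 \right)}\right) - 31874 = \left(-19598 + 582\right) - 31874 = -19016 - 31874 = -50890$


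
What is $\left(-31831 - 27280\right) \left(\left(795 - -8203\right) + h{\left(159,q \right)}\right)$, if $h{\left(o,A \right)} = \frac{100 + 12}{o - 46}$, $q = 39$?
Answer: $- \frac{60109148346}{113} \approx -5.3194 \cdot 10^{8}$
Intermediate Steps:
$h{\left(o,A \right)} = \frac{112}{-46 + o}$
$\left(-31831 - 27280\right) \left(\left(795 - -8203\right) + h{\left(159,q \right)}\right) = \left(-31831 - 27280\right) \left(\left(795 - -8203\right) + \frac{112}{-46 + 159}\right) = - 59111 \left(\left(795 + 8203\right) + \frac{112}{113}\right) = - 59111 \left(8998 + 112 \cdot \frac{1}{113}\right) = - 59111 \left(8998 + \frac{112}{113}\right) = \left(-59111\right) \frac{1016886}{113} = - \frac{60109148346}{113}$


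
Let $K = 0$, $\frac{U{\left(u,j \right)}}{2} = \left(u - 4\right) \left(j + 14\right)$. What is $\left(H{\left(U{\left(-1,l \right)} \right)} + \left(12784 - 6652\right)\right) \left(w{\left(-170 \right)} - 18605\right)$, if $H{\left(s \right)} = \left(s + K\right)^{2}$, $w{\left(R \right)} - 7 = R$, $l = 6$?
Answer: $-865805376$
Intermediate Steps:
$U{\left(u,j \right)} = 2 \left(-4 + u\right) \left(14 + j\right)$ ($U{\left(u,j \right)} = 2 \left(u - 4\right) \left(j + 14\right) = 2 \left(-4 + u\right) \left(14 + j\right)$)
$w{\left(R \right)} = 7 + R$
$H{\left(s \right)} = s^{2}$ ($H{\left(s \right)} = \left(s + 0\right)^{2} = s^{2}$)
$\left(H{\left(U{\left(-1,l \right)} \right)} + \left(12784 - 6652\right)\right) \left(w{\left(-170 \right)} - 18605\right) = \left(\left(-112 - 48 + 28 \left(-1\right) + 2 \cdot 6 \left(-1\right)\right)^{2} + \left(12784 - 6652\right)\right) \left(\left(7 - 170\right) - 18605\right) = \left(\left(-112 - 48 - 28 - 12\right)^{2} + \left(12784 - 6652\right)\right) \left(-163 - 18605\right) = \left(\left(-200\right)^{2} + 6132\right) \left(-18768\right) = \left(40000 + 6132\right) \left(-18768\right) = 46132 \left(-18768\right) = -865805376$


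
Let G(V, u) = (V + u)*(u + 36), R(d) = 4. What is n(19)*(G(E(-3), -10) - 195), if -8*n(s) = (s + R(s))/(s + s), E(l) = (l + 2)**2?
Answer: 9867/304 ≈ 32.457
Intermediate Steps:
E(l) = (2 + l)**2
G(V, u) = (36 + u)*(V + u) (G(V, u) = (V + u)*(36 + u) = (36 + u)*(V + u))
n(s) = -(4 + s)/(16*s) (n(s) = -(s + 4)/(8*(s + s)) = -(4 + s)/(8*(2*s)) = -(4 + s)*1/(2*s)/8 = -(4 + s)/(16*s))
n(19)*(G(E(-3), -10) - 195) = ((1/16)*(-4 - 1*19)/19)*(((-10)**2 + 36*(2 - 3)**2 + 36*(-10) + (2 - 3)**2*(-10)) - 195) = ((1/16)*(1/19)*(-4 - 19))*((100 + 36*(-1)**2 - 360 + (-1)**2*(-10)) - 195) = ((1/16)*(1/19)*(-23))*((100 + 36*1 - 360 + 1*(-10)) - 195) = -23*((100 + 36 - 360 - 10) - 195)/304 = -23*(-234 - 195)/304 = -23/304*(-429) = 9867/304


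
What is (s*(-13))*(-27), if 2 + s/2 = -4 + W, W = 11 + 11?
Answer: 11232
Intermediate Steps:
W = 22
s = 32 (s = -4 + 2*(-4 + 22) = -4 + 2*18 = -4 + 36 = 32)
(s*(-13))*(-27) = (32*(-13))*(-27) = -416*(-27) = 11232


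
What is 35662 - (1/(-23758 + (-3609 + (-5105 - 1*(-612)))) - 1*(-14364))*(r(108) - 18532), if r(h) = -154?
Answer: 4276270951037/15930 ≈ 2.6844e+8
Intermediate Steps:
35662 - (1/(-23758 + (-3609 + (-5105 - 1*(-612)))) - 1*(-14364))*(r(108) - 18532) = 35662 - (1/(-23758 + (-3609 + (-5105 - 1*(-612)))) - 1*(-14364))*(-154 - 18532) = 35662 - (1/(-23758 + (-3609 + (-5105 + 612))) + 14364)*(-18686) = 35662 - (1/(-23758 + (-3609 - 4493)) + 14364)*(-18686) = 35662 - (1/(-23758 - 8102) + 14364)*(-18686) = 35662 - (1/(-31860) + 14364)*(-18686) = 35662 - (-1/31860 + 14364)*(-18686) = 35662 - 457637039*(-18686)/31860 = 35662 - 1*(-4275702855377/15930) = 35662 + 4275702855377/15930 = 4276270951037/15930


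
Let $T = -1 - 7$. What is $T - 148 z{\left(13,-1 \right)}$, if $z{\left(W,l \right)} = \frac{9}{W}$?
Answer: $- \frac{1436}{13} \approx -110.46$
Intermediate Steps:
$T = -8$ ($T = -1 - 7 = -8$)
$T - 148 z{\left(13,-1 \right)} = -8 - 148 \cdot \frac{9}{13} = -8 - 148 \cdot 9 \cdot \frac{1}{13} = -8 - \frac{1332}{13} = - \frac{1436}{13}$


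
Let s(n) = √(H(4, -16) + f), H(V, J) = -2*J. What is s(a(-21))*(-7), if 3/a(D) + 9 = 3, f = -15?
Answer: -7*√17 ≈ -28.862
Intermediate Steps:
a(D) = -½ (a(D) = 3/(-9 + 3) = 3/(-6) = 3*(-⅙) = -½)
s(n) = √17 (s(n) = √(-2*(-16) - 15) = √(32 - 15) = √17)
s(a(-21))*(-7) = √17*(-7) = -7*√17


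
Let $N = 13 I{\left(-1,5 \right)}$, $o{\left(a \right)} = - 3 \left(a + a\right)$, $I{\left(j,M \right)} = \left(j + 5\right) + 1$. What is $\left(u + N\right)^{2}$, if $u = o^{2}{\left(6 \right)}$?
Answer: $1852321$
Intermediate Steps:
$I{\left(j,M \right)} = 6 + j$ ($I{\left(j,M \right)} = \left(5 + j\right) + 1 = 6 + j$)
$o{\left(a \right)} = - 6 a$ ($o{\left(a \right)} = - 3 \cdot 2 a = - 6 a$)
$N = 65$ ($N = 13 \left(6 - 1\right) = 13 \cdot 5 = 65$)
$u = 1296$ ($u = \left(\left(-6\right) 6\right)^{2} = \left(-36\right)^{2} = 1296$)
$\left(u + N\right)^{2} = \left(1296 + 65\right)^{2} = 1361^{2} = 1852321$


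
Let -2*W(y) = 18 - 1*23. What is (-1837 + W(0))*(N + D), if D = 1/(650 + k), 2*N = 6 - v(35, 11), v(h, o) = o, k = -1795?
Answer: 21012363/4580 ≈ 4587.9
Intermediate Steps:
N = -5/2 (N = (6 - 1*11)/2 = (6 - 11)/2 = (1/2)*(-5) = -5/2 ≈ -2.5000)
W(y) = 5/2 (W(y) = -(18 - 1*23)/2 = -(18 - 23)/2 = -1/2*(-5) = 5/2)
D = -1/1145 (D = 1/(650 - 1795) = 1/(-1145) = -1/1145 ≈ -0.00087336)
(-1837 + W(0))*(N + D) = (-1837 + 5/2)*(-5/2 - 1/1145) = -3669/2*(-5727/2290) = 21012363/4580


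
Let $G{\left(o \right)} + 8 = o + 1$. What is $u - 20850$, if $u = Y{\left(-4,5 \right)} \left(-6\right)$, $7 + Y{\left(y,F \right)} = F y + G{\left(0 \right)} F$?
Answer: $-20478$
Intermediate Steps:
$G{\left(o \right)} = -7 + o$ ($G{\left(o \right)} = -8 + \left(o + 1\right) = -8 + \left(1 + o\right) = -7 + o$)
$Y{\left(y,F \right)} = -7 - 7 F + F y$ ($Y{\left(y,F \right)} = -7 + \left(F y + \left(-7 + 0\right) F\right) = -7 + \left(F y - 7 F\right) = -7 + \left(- 7 F + F y\right) = -7 - 7 F + F y$)
$u = 372$ ($u = \left(-7 - 35 + 5 \left(-4\right)\right) \left(-6\right) = \left(-7 - 35 - 20\right) \left(-6\right) = \left(-62\right) \left(-6\right) = 372$)
$u - 20850 = 372 - 20850 = -20478$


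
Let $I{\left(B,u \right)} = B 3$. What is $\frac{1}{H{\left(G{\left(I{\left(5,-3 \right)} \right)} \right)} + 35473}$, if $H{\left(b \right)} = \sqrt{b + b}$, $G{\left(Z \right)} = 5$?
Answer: $\frac{35473}{1258333719} - \frac{\sqrt{10}}{1258333719} \approx 2.8188 \cdot 10^{-5}$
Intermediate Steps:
$I{\left(B,u \right)} = 3 B$
$H{\left(b \right)} = \sqrt{2} \sqrt{b}$ ($H{\left(b \right)} = \sqrt{2 b} = \sqrt{2} \sqrt{b}$)
$\frac{1}{H{\left(G{\left(I{\left(5,-3 \right)} \right)} \right)} + 35473} = \frac{1}{\sqrt{2} \sqrt{5} + 35473} = \frac{1}{\sqrt{10} + 35473} = \frac{1}{35473 + \sqrt{10}}$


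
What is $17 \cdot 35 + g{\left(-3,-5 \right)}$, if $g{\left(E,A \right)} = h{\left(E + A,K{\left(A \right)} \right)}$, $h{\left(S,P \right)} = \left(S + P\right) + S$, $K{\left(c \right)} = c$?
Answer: $574$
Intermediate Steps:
$h{\left(S,P \right)} = P + 2 S$ ($h{\left(S,P \right)} = \left(P + S\right) + S = P + 2 S$)
$g{\left(E,A \right)} = 2 E + 3 A$ ($g{\left(E,A \right)} = A + 2 \left(E + A\right) = A + 2 \left(A + E\right) = A + \left(2 A + 2 E\right) = 2 E + 3 A$)
$17 \cdot 35 + g{\left(-3,-5 \right)} = 17 \cdot 35 + \left(2 \left(-3\right) + 3 \left(-5\right)\right) = 595 - 21 = 574$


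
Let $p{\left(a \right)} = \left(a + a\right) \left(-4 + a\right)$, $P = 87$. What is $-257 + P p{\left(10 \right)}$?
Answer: $10183$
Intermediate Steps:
$p{\left(a \right)} = 2 a \left(-4 + a\right)$
$-257 + P p{\left(10 \right)} = -257 + 87 \cdot 2 \cdot 10 \left(-4 + 10\right) = -257 + 87 \cdot 2 \cdot 10 \cdot 6 = -257 + 87 \cdot 120 = -257 + 10440 = 10183$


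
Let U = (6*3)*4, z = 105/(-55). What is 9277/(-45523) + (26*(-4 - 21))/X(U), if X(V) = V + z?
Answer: -332642017/35098233 ≈ -9.4775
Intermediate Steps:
z = -21/11 (z = 105*(-1/55) = -21/11 ≈ -1.9091)
U = 72 (U = 18*4 = 72)
X(V) = -21/11 + V (X(V) = V - 21/11 = -21/11 + V)
9277/(-45523) + (26*(-4 - 21))/X(U) = 9277/(-45523) + (26*(-4 - 21))/(-21/11 + 72) = 9277*(-1/45523) + (26*(-25))/(771/11) = -9277/45523 - 650*11/771 = -9277/45523 - 7150/771 = -332642017/35098233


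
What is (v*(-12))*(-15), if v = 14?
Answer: 2520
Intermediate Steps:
(v*(-12))*(-15) = (14*(-12))*(-15) = -168*(-15) = 2520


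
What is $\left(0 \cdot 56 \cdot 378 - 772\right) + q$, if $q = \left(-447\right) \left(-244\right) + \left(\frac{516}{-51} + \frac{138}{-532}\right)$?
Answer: $\frac{489667587}{4522} \approx 1.0829 \cdot 10^{5}$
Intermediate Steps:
$q = \frac{493158571}{4522}$ ($q = 109068 + \left(516 \left(- \frac{1}{51}\right) + 138 \left(- \frac{1}{532}\right)\right) = 109068 - \frac{46925}{4522} = \frac{493158571}{4522} \approx 1.0906 \cdot 10^{5}$)
$\left(0 \cdot 56 \cdot 378 - 772\right) + q = \left(0 \cdot 56 \cdot 378 - 772\right) + \frac{493158571}{4522} = \left(0 \cdot 378 - 772\right) + \frac{493158571}{4522} = \left(0 - 772\right) + \frac{493158571}{4522} = -772 + \frac{493158571}{4522} = \frac{489667587}{4522}$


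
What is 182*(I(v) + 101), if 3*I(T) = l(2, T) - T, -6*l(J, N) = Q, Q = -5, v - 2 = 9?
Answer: 159887/9 ≈ 17765.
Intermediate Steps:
v = 11 (v = 2 + 9 = 11)
l(J, N) = ⅚ (l(J, N) = -⅙*(-5) = ⅚)
I(T) = 5/18 - T/3 (I(T) = (⅚ - T)/3 = 5/18 - T/3)
182*(I(v) + 101) = 182*((5/18 - ⅓*11) + 101) = 182*((5/18 - 11/3) + 101) = 182*(-61/18 + 101) = 182*(1757/18) = 159887/9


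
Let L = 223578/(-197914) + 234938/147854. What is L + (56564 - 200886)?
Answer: -17894878257192/123993121 ≈ -1.4432e+5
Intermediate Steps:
L = 56951770/123993121 (L = 223578*(-1/197914) + 234938*(1/147854) = -111789/98957 + 1991/1253 = 56951770/123993121 ≈ 0.45931)
L + (56564 - 200886) = 56951770/123993121 + (56564 - 200886) = 56951770/123993121 - 144322 = -17894878257192/123993121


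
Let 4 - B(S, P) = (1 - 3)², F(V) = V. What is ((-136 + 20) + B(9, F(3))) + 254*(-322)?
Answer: -81904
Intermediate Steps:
B(S, P) = 0 (B(S, P) = 4 - (1 - 3)² = 4 - 1*(-2)² = 4 - 1*4 = 4 - 4 = 0)
((-136 + 20) + B(9, F(3))) + 254*(-322) = ((-136 + 20) + 0) + 254*(-322) = (-116 + 0) - 81788 = -116 - 81788 = -81904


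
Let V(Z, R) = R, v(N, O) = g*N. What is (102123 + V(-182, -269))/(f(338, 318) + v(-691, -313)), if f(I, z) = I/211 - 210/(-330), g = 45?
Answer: -118201567/36083150 ≈ -3.2758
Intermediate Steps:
v(N, O) = 45*N
f(I, z) = 7/11 + I/211 (f(I, z) = I*(1/211) - 210*(-1/330) = I/211 + 7/11 = 7/11 + I/211)
(102123 + V(-182, -269))/(f(338, 318) + v(-691, -313)) = (102123 - 269)/((7/11 + (1/211)*338) + 45*(-691)) = 101854/((7/11 + 338/211) - 31095) = 101854/(5195/2321 - 31095) = 101854/(-72166300/2321) = 101854*(-2321/72166300) = -118201567/36083150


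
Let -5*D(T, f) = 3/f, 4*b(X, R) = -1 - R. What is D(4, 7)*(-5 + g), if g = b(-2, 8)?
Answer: 87/140 ≈ 0.62143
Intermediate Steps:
b(X, R) = -¼ - R/4 (b(X, R) = (-1 - R)/4 = -¼ - R/4)
g = -9/4 (g = -¼ - ¼*8 = -¼ - 2 = -9/4 ≈ -2.2500)
D(T, f) = -3/(5*f)
D(4, 7)*(-5 + g) = (-⅗/7)*(-5 - 9/4) = -⅗*⅐*(-29/4) = -3/35*(-29/4) = 87/140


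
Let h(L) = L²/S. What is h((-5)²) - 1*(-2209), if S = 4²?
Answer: 35969/16 ≈ 2248.1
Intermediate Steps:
S = 16
h(L) = L²/16
h((-5)²) - 1*(-2209) = ((-5)²)²/16 - 1*(-2209) = (1/16)*25² + 2209 = (1/16)*625 + 2209 = 625/16 + 2209 = 35969/16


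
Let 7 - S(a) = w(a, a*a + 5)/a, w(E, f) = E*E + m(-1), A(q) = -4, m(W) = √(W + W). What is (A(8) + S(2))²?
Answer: ½ - I*√2 ≈ 0.5 - 1.4142*I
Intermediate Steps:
m(W) = √2*√W (m(W) = √(2*W) = √2*√W)
w(E, f) = E² + I*√2 (w(E, f) = E*E + √2*√(-1) = E² + √2*I = E² + I*√2)
S(a) = 7 - (a² + I*√2)/a
(A(8) + S(2))² = (-4 + (7 - 1*2 - 1*I*√2/2))² = (-4 + (7 - 2 - 1*I*√2*½))² = (-4 + (7 - 2 - I*√2/2))² = (-4 + (5 - I*√2/2))² = (1 - I*√2/2)²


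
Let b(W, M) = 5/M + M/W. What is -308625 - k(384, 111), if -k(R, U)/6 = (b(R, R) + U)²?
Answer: -5734649831/24576 ≈ -2.3334e+5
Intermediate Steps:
k(R, U) = -6*(1 + U + 5/R)² (k(R, U) = -6*((5/R + R/R) + U)² = -6*((5/R + 1) + U)² = -6*((1 + 5/R) + U)² = -6*(1 + U + 5/R)²)
-308625 - k(384, 111) = -308625 - (-6)*(5 + 384 + 384*111)²/384² = -308625 - (-6)*(5 + 384 + 42624)²/147456 = -308625 - (-6)*43013²/147456 = -308625 - (-6)*1850118169/147456 = -308625 - 1*(-1850118169/24576) = -308625 + 1850118169/24576 = -5734649831/24576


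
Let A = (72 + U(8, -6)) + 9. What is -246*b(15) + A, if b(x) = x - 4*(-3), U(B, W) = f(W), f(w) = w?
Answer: -6567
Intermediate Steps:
U(B, W) = W
b(x) = 12 + x (b(x) = x + 12 = 12 + x)
A = 75 (A = (72 - 6) + 9 = 66 + 9 = 75)
-246*b(15) + A = -246*(12 + 15) + 75 = -246*27 + 75 = -6642 + 75 = -6567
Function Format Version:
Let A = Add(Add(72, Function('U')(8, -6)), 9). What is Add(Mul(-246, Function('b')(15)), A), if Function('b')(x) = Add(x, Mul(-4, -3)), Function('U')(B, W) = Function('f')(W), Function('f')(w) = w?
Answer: -6567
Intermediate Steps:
Function('U')(B, W) = W
Function('b')(x) = Add(12, x) (Function('b')(x) = Add(x, 12) = Add(12, x))
A = 75 (A = Add(Add(72, -6), 9) = Add(66, 9) = 75)
Add(Mul(-246, Function('b')(15)), A) = Add(Mul(-246, Add(12, 15)), 75) = Add(Mul(-246, 27), 75) = Add(-6642, 75) = -6567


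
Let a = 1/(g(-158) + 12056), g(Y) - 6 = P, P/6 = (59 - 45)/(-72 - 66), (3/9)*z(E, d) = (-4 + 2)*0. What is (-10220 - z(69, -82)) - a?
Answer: -2835150663/277412 ≈ -10220.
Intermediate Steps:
z(E, d) = 0 (z(E, d) = 3*((-4 + 2)*0) = 3*(-2*0) = 3*0 = 0)
P = -14/23 (P = 6*((59 - 45)/(-72 - 66)) = 6*(14/(-138)) = 6*(14*(-1/138)) = 6*(-7/69) = -14/23 ≈ -0.60870)
g(Y) = 124/23 (g(Y) = 6 - 14/23 = 124/23)
a = 23/277412 (a = 1/(124/23 + 12056) = 1/(277412/23) = 23/277412 ≈ 8.2909e-5)
(-10220 - z(69, -82)) - a = (-10220 - 1*0) - 1*23/277412 = (-10220 + 0) - 23/277412 = -10220 - 23/277412 = -2835150663/277412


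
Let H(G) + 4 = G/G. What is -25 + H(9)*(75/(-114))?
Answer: -875/38 ≈ -23.026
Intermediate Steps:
H(G) = -3 (H(G) = -4 + G/G = -4 + 1 = -3)
-25 + H(9)*(75/(-114)) = -25 - 225/(-114) = -25 - 225*(-1)/114 = -25 - 3*(-25/38) = -25 + 75/38 = -875/38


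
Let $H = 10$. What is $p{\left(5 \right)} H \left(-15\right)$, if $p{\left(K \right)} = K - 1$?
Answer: $-600$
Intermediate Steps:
$p{\left(K \right)} = -1 + K$
$p{\left(5 \right)} H \left(-15\right) = \left(-1 + 5\right) 10 \left(-15\right) = 4 \cdot 10 \left(-15\right) = 40 \left(-15\right) = -600$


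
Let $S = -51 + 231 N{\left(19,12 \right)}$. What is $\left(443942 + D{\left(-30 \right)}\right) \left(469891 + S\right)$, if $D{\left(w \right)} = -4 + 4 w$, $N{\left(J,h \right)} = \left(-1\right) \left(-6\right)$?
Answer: $209138580868$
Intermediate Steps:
$N{\left(J,h \right)} = 6$
$S = 1335$ ($S = -51 + 231 \cdot 6 = -51 + 1386 = 1335$)
$\left(443942 + D{\left(-30 \right)}\right) \left(469891 + S\right) = \left(443942 + \left(-4 + 4 \left(-30\right)\right)\right) \left(469891 + 1335\right) = \left(443942 - 124\right) 471226 = 443818 \cdot 471226 = 209138580868$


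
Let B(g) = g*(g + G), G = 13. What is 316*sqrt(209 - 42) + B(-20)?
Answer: 140 + 316*sqrt(167) ≈ 4223.6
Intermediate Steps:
B(g) = g*(13 + g) (B(g) = g*(g + 13) = g*(13 + g))
316*sqrt(209 - 42) + B(-20) = 316*sqrt(209 - 42) - 20*(13 - 20) = 316*sqrt(167) - 20*(-7) = 316*sqrt(167) + 140 = 140 + 316*sqrt(167)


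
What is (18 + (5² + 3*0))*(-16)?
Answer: -688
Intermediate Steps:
(18 + (5² + 3*0))*(-16) = (18 + (25 + 0))*(-16) = (18 + 25)*(-16) = 43*(-16) = -688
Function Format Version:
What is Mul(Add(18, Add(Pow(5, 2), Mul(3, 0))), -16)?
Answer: -688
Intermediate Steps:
Mul(Add(18, Add(Pow(5, 2), Mul(3, 0))), -16) = Mul(Add(18, Add(25, 0)), -16) = Mul(Add(18, 25), -16) = Mul(43, -16) = -688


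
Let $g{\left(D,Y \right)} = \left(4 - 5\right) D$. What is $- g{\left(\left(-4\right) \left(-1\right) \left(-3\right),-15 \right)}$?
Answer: $-12$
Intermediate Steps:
$g{\left(D,Y \right)} = - D$
$- g{\left(\left(-4\right) \left(-1\right) \left(-3\right),-15 \right)} = - \left(-1\right) \left(-4\right) \left(-1\right) \left(-3\right) = - \left(-1\right) 4 \left(-3\right) = - \left(-1\right) \left(-12\right) = \left(-1\right) 12 = -12$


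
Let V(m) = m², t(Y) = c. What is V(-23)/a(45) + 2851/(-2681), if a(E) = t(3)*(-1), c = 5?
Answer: -1432504/13405 ≈ -106.86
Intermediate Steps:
t(Y) = 5
a(E) = -5 (a(E) = 5*(-1) = -5)
V(-23)/a(45) + 2851/(-2681) = (-23)²/(-5) + 2851/(-2681) = 529*(-⅕) + 2851*(-1/2681) = -529/5 - 2851/2681 = -1432504/13405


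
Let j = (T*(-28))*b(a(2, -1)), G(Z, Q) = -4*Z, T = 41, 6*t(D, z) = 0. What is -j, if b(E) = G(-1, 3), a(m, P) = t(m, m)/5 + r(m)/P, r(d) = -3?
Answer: 4592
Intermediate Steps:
t(D, z) = 0 (t(D, z) = (⅙)*0 = 0)
a(m, P) = -3/P (a(m, P) = 0/5 - 3/P = 0*(⅕) - 3/P = 0 - 3/P = -3/P)
b(E) = 4 (b(E) = -4*(-1) = 4)
j = -4592 (j = (41*(-28))*4 = -1148*4 = -4592)
-j = -1*(-4592) = 4592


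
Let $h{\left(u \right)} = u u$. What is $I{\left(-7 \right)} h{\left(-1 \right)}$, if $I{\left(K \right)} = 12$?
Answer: $12$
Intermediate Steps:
$h{\left(u \right)} = u^{2}$
$I{\left(-7 \right)} h{\left(-1 \right)} = 12 \left(-1\right)^{2} = 12 \cdot 1 = 12$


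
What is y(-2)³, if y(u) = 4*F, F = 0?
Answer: 0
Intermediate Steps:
y(u) = 0 (y(u) = 4*0 = 0)
y(-2)³ = 0³ = 0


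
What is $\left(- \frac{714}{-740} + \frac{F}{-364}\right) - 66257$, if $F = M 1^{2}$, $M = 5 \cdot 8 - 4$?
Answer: $- \frac{2230844033}{33670} \approx -66256.0$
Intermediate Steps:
$M = 36$ ($M = 40 - 4 = 36$)
$F = 36$ ($F = 36 \cdot 1^{2} = 36 \cdot 1 = 36$)
$\left(- \frac{714}{-740} + \frac{F}{-364}\right) - 66257 = \left(- \frac{714}{-740} + \frac{36}{-364}\right) - 66257 = \left(\left(-714\right) \left(- \frac{1}{740}\right) + 36 \left(- \frac{1}{364}\right)\right) - 66257 = \left(\frac{357}{370} - \frac{9}{91}\right) - 66257 = \frac{29157}{33670} - 66257 = - \frac{2230844033}{33670}$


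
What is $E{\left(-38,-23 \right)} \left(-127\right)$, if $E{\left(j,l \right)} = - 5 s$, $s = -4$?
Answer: $-2540$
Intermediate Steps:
$E{\left(j,l \right)} = 20$ ($E{\left(j,l \right)} = \left(-5\right) \left(-4\right) = 20$)
$E{\left(-38,-23 \right)} \left(-127\right) = 20 \left(-127\right) = -2540$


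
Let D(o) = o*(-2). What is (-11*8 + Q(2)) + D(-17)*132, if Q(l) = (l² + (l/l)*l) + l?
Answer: 4408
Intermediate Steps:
Q(l) = l² + 2*l (Q(l) = (l² + 1*l) + l = (l² + l) + l = (l + l²) + l = l² + 2*l)
D(o) = -2*o
(-11*8 + Q(2)) + D(-17)*132 = (-11*8 + 2*(2 + 2)) - 2*(-17)*132 = (-88 + 2*4) + 34*132 = (-88 + 8) + 4488 = -80 + 4488 = 4408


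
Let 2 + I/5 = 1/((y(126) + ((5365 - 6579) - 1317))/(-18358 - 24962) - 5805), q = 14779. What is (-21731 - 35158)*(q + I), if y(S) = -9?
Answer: -10564176649586553/12573503 ≈ -8.4019e+8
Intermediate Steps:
I = -125745860/12573503 (I = -10 + 5/((-9 + ((5365 - 6579) - 1317))/(-18358 - 24962) - 5805) = -10 + 5/((-9 + (-1214 - 1317))/(-43320) - 5805) = -10 + 5/((-9 - 2531)*(-1/43320) - 5805) = -10 + 5/(-2540*(-1/43320) - 5805) = -10 + 5/(127/2166 - 5805) = -10 + 5/(-12573503/2166) = -10 + 5*(-2166/12573503) = -10 - 10830/12573503 = -125745860/12573503 ≈ -10.001)
(-21731 - 35158)*(q + I) = (-21731 - 35158)*(14779 - 125745860/12573503) = -56889*185698054977/12573503 = -10564176649586553/12573503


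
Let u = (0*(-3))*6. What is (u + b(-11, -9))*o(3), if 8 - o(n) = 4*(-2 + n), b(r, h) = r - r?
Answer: 0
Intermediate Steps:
b(r, h) = 0
o(n) = 16 - 4*n (o(n) = 8 - 4*(-2 + n) = 8 - (-8 + 4*n) = 8 + (8 - 4*n) = 16 - 4*n)
u = 0 (u = 0*6 = 0)
(u + b(-11, -9))*o(3) = (0 + 0)*(16 - 4*3) = 0*(16 - 12) = 0*4 = 0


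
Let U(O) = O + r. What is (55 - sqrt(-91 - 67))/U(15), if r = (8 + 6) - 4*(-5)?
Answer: 55/49 - I*sqrt(158)/49 ≈ 1.1224 - 0.25653*I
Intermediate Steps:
r = 34 (r = 14 + 20 = 34)
U(O) = 34 + O (U(O) = O + 34 = 34 + O)
(55 - sqrt(-91 - 67))/U(15) = (55 - sqrt(-91 - 67))/(34 + 15) = (55 - sqrt(-158))/49 = (55 - I*sqrt(158))*(1/49) = 55/49 - I*sqrt(158)/49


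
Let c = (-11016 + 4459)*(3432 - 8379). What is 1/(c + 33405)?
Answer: 1/32470884 ≈ 3.0797e-8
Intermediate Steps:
c = 32437479 (c = -6557*(-4947) = 32437479)
1/(c + 33405) = 1/(32437479 + 33405) = 1/32470884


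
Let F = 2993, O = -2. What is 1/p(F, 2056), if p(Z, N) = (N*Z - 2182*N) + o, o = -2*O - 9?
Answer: 1/1667411 ≈ 5.9973e-7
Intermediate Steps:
o = -5 (o = -2*(-2) - 9 = 4 - 9 = -5)
p(Z, N) = -5 - 2182*N + N*Z (p(Z, N) = (N*Z - 2182*N) - 5 = (-2182*N + N*Z) - 5 = -5 - 2182*N + N*Z)
1/p(F, 2056) = 1/(-5 - 2182*2056 + 2056*2993) = 1/(-5 - 4486192 + 6153608) = 1/1667411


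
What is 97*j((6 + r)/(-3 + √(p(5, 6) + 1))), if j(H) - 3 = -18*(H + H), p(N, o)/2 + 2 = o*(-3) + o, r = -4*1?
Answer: 291*(√3 + 9*I)/(I + √3) ≈ 873.0 + 1008.1*I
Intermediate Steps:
r = -4
p(N, o) = -4 - 4*o (p(N, o) = -4 + 2*(o*(-3) + o) = -4 + 2*(-3*o + o) = -4 + 2*(-2*o) = -4 - 4*o)
j(H) = 3 - 36*H (j(H) = 3 - 18*(H + H) = 3 - 36*H)
97*j((6 + r)/(-3 + √(p(5, 6) + 1))) = 97*(3 - 36*(6 - 4)/(-3 + √((-4 - 4*6) + 1))) = 97*(3 - 72/(-3 + √((-4 - 24) + 1))) = 97*(3 - 72/(-3 + √(-28 + 1))) = 97*(3 - 72/(-3 + √(-27))) = 97*(3 - 72/(-3 + 3*I*√3)) = 291 - 6984/(-3 + 3*I*√3)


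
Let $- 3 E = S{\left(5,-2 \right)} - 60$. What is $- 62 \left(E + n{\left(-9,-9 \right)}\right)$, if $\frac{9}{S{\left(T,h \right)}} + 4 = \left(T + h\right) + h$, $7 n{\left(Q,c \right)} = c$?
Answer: $- \frac{8556}{7} \approx -1222.3$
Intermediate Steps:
$n{\left(Q,c \right)} = \frac{c}{7}$
$S{\left(T,h \right)} = \frac{9}{-4 + T + 2 h}$ ($S{\left(T,h \right)} = \frac{9}{-4 + \left(\left(T + h\right) + h\right)} = \frac{9}{-4 + \left(T + 2 h\right)} = \frac{9}{-4 + T + 2 h}$)
$E = 21$ ($E = - \frac{\frac{9}{-4 + 5 + 2 \left(-2\right)} - 60}{3} = - \frac{\frac{9}{-4 + 5 - 4} - 60}{3} = - \frac{\frac{9}{-3} - 60}{3} = - \frac{9 \left(- \frac{1}{3}\right) - 60}{3} = - \frac{-3 - 60}{3} = \left(- \frac{1}{3}\right) \left(-63\right) = 21$)
$- 62 \left(E + n{\left(-9,-9 \right)}\right) = - 62 \left(21 + \frac{1}{7} \left(-9\right)\right) = - 62 \left(21 - \frac{9}{7}\right) = \left(-62\right) \frac{138}{7} = - \frac{8556}{7}$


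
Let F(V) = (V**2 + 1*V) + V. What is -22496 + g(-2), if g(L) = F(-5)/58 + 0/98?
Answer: -1304753/58 ≈ -22496.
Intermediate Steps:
F(V) = V**2 + 2*V (F(V) = (V**2 + V) + V = (V + V**2) + V = V**2 + 2*V)
g(L) = 15/58 (g(L) = -5*(2 - 5)/58 + 0/98 = -5*(-3)*(1/58) + 0*(1/98) = 15*(1/58) + 0 = 15/58 + 0 = 15/58)
-22496 + g(-2) = -22496 + 15/58 = -1304753/58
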